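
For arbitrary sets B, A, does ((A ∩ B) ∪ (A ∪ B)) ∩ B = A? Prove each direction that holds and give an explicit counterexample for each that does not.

(⟹) This inclusion fails. Take B = {1}, A = ∅; then 1 ∈ ((A ∩ B) ∪ (A ∪ B)) ∩ B but 1 ∉ A.

(⟸) This inclusion fails. Take B = ∅, A = {1}; then 1 ∈ A but 1 ∉ ((A ∩ B) ∪ (A ∪ B)) ∩ B.

Both inclusions fail.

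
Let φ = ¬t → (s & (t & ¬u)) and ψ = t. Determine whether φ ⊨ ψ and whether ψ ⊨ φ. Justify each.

Both implications hold.

(→) Assume the antecedent. If t is true, t reduces to true regardless of the other variables. If t is false, the antecedent cannot hold. Either way t holds.

(←) Assume the antecedent. If t is true, ¬t → (s & (t & ¬u)) reduces to true regardless of the other variables. If t is false, the antecedent cannot hold. Either way ¬t → (s & (t & ¬u)) holds.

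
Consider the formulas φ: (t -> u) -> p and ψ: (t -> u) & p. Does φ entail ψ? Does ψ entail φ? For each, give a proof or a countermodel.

Only the converse holds.

Forward direction. This fails. Under p = F, t = T, u = F, the left side is true but the right side is false.

Converse. Assume the antecedent. If p is true, (t -> u) -> p reduces to true regardless of the other variables. If p is false, the antecedent cannot hold. Either way (t -> u) -> p holds.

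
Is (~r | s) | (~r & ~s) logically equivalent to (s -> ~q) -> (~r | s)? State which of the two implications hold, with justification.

(⟹) Assume the antecedent. If s is true, (s -> ~q) -> (~r | s) reduces to true regardless of the other variables. If s is false, the antecedent forces (s = F, r = F, q = F) or (s = F, r = F, q = T), and (s -> ~q) -> (~r | s) holds there. Either way (s -> ~q) -> (~r | s) holds.

(⟸) Assume the antecedent. If s is true, (~r | s) | (~r & ~s) reduces to true regardless of the other variables. If s is false, the antecedent forces (s = F, r = F, q = F) or (s = F, r = F, q = T), and (~r | s) | (~r & ~s) holds there. Either way (~r | s) | (~r & ~s) holds.

Both directions hold; the statement is true.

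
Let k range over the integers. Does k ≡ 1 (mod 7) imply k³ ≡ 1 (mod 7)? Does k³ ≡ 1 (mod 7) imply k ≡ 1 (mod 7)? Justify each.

(⇐) This fails: take k = 2. Then 2³ = 8 ≡ 1 (mod 7), yet 2 ≡ 2 (mod 7), not 1.

(⇒) Suppose k ≡ 1 (mod 7). Write k = 7j + 1. Then (7j + 1)³ = 343j³ + 147j² + 21j + 1 = 7(49j³ + 21j² + 3j) + 1, so k³ ≡ 1 (mod 7).

Only the forward direction holds.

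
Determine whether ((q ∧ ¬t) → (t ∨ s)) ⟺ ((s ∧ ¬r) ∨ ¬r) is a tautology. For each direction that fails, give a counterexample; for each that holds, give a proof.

Neither direction holds.

(⟹) This fails. Under s = F, t = F, q = F, r = T, the left side is true but the right side is false.

(⟸) This fails. Under s = F, t = F, q = T, r = F, the left side is false but the right side is true.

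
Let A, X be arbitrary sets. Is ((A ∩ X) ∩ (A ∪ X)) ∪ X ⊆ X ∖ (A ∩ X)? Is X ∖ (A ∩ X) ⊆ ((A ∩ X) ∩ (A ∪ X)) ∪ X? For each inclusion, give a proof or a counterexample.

(⊆) fails; (⊇) holds.

(⊆) This inclusion fails. Take A = {1}, X = {1}; then 1 ∈ ((A ∩ X) ∩ (A ∪ X)) ∪ X but 1 ∉ X ∖ (A ∩ X).

(⊇) Let x ∈ X ∖ (A ∩ X). Then x ∈ X and x ∉ A, from which x ∈ ((A ∩ X) ∩ (A ∪ X)) ∪ X.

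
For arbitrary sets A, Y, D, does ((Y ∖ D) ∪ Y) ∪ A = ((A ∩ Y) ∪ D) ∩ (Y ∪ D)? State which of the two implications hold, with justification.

Both inclusions fail.

(⟹) This inclusion fails. Take A = {1}, Y = ∅, D = ∅; then 1 ∈ ((Y ∖ D) ∪ Y) ∪ A but 1 ∉ ((A ∩ Y) ∪ D) ∩ (Y ∪ D).

(⟸) This inclusion fails. Take A = ∅, Y = ∅, D = {1}; then 1 ∈ ((A ∩ Y) ∪ D) ∩ (Y ∪ D) but 1 ∉ ((Y ∖ D) ∪ Y) ∪ A.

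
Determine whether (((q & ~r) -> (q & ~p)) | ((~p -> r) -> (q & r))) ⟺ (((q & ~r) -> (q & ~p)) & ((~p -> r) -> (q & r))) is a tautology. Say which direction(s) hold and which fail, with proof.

Only the converse holds.

(⟹) This fails. Under p = T, q = F, r = F, the left side is true but the right side is false.

(⟸) Assume the antecedent. If p is true, the antecedent forces (p = T, q = T, r = T), and the consequent holds there. If p is false, the consequent reduces to true regardless of the other variables. Either way the consequent holds.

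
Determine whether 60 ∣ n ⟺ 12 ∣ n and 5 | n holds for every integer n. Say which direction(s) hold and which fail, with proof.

[⇐] Suppose 12 ∣ n and 5 ∣ n. Any common multiple of 12 and 5 is a multiple of their lcm; here gcd(12, 5) = 1, so lcm(12, 5) = 12·5 = 60, so 60 ∣ n.

[⇒] If 60 ∣ n, write n = 60q. Since 60 = 5·12, n = 12·(5q), so 12 ∣ n; and since 60 = 12·5, n = 5·(12q), so 5 ∣ n.

Both directions hold.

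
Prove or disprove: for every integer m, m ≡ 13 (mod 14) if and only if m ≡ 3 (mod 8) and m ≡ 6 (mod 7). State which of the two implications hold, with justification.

(⟹) This fails: m = 41 gives 41 ≡ 13 (mod 14) but 41 ≡ 1 (mod 8), so the conjunction on the right does not hold.

(⟸) Conversely, if m ≡ 3 (mod 8) and m ≡ 6 (mod 7), then by the Chinese remainder theorem m ≡ 27 (mod 56). Since 27 ≡ 13 (mod 14) and 14 ∣ 56, we get m ≡ 13 (mod 14).

(⇒) fails; (⇐) holds.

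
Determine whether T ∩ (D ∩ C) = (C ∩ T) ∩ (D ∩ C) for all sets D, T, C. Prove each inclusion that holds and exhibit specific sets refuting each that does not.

The two sets are equal.

(⟸) Let x ∈ (C ∩ T) ∩ (D ∩ C). Then x ∈ D ∩ T ∩ C, from which x ∈ T ∩ (D ∩ C).

(⟹) Let x ∈ T ∩ (D ∩ C). Then x ∈ D ∩ T ∩ C, from which x ∈ (C ∩ T) ∩ (D ∩ C).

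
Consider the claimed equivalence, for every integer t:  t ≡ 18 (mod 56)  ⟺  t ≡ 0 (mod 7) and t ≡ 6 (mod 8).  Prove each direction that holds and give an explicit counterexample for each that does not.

(⟹) This fails: t = 18 gives 18 ≡ 18 (mod 56) but 18 ≡ 4 (mod 7), so the conjunction on the right does not hold.

(⟸) This fails: t = 14 satisfies both congruences on the right (14 ≡ 0 mod 7 and 14 ≡ 6 mod 8) yet 14 ≡ 14 (mod 56), not 18.

(⇒) fails and (⇐) fails.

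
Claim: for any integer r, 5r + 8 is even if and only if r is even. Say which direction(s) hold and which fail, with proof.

Both directions hold; the statement is true.

Forward direction. Suppose 5r + 8 is even. Since 5 is odd, 5r and r have the same parity, so 5r + 8 ≡ r + 8 (mod 2). As 8 is even, 5r + 8 is even exactly when r is even. Thus r is even.

Converse. Suppose r is even; write r = 2j. Then 5r + 8 = 5·(2j) + 8 = 2·5j + 8, which is even.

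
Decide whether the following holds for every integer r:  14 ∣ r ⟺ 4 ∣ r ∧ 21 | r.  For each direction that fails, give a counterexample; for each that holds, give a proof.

(⇒) fails; (⇐) holds.

(←) Suppose 4 ∣ r and 21 ∣ r. Any common multiple of 4 and 21 is a multiple of their lcm; here gcd(4, 21) = 1, so lcm(4, 21) = 4·21 = 84, so 84 ∣ r. Since 14 ∣ 84, it follows that 14 ∣ r.

(→) This fails: take r = 14. Certainly 14 ∣ 14, but 4 ∤ 14.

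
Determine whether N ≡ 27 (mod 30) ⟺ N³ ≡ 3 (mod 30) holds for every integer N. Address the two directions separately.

(→) Suppose N ≡ 27 (mod 30). Write N = 30j + 27. Then (30j + 27)³ = 27000j³ + 72900j² + 65610j + 19683 = 30(900j³ + 2430j² + 2187j + 656) + 3, so N³ ≡ 3 (mod 30).

(←) Conversely, suppose N³ ≡ 3 (mod 30). The only residue r in {0, …, 29} with r³ ≡ 3 (mod 30) is r = 27, so N ≡ 27 (mod 30).

Both implications hold.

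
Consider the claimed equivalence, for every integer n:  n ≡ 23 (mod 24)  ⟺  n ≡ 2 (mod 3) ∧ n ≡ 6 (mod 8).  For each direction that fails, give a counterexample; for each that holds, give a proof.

Neither direction holds.

[⇒] This fails: n = 23 gives 23 ≡ 23 (mod 24) but 23 ≡ 7 (mod 8), so the conjunction on the right does not hold.

[⇐] This fails: n = 14 satisfies both congruences on the right (14 ≡ 2 mod 3 and 14 ≡ 6 mod 8) yet 14 ≡ 14 (mod 24), not 23.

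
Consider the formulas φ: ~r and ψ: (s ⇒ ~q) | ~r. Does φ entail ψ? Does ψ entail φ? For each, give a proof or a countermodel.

[⇒] Assume the antecedent. If r is true, the antecedent cannot hold. If r is false, (s ⇒ ~q) | ~r reduces to true regardless of the other variables. Either way (s ⇒ ~q) | ~r holds.

[⇐] This fails. Under r = T, q = F, s = F, the left side is false but the right side is true.

(⇒) holds; (⇐) fails.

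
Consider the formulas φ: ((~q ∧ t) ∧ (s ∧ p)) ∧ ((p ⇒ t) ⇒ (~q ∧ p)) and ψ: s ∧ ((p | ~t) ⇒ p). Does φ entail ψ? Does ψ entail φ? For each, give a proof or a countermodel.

(⇒) Assume the antecedent. If q is true, the antecedent cannot hold. If q is false, the antecedent forces (q = F, p = T, s = T, t = T), and s ∧ ((p | ~t) ⇒ p) holds there. Either way s ∧ ((p | ~t) ⇒ p) holds.

(⇐) This fails. Under q = F, p = T, s = T, t = F, the left side is false but the right side is true.

(⇒) holds; (⇐) fails.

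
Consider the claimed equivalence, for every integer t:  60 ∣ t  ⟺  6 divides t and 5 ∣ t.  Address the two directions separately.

(⇒) If 60 ∣ t, write t = 60q. Since 60 = 10·6, t = 6·(10q), so 6 ∣ t; and since 60 = 12·5, t = 5·(12q), so 5 ∣ t.

(⇐) This fails: take t = 30. Both 6 ∣ 30 and 5 ∣ 30, yet 30 is not a multiple of 60 (since 30 = 0·60 + 30), so 60 ∤ 30.

The forward direction holds; the converse fails.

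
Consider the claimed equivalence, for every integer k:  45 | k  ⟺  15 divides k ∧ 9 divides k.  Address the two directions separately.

Both directions hold.

(⟹) If 45 ∣ k, write k = 45q. Since 45 = 3·15, k = 15·(3q), so 15 ∣ k; and since 45 = 5·9, k = 9·(5q), so 9 ∣ k.

(⟸) Suppose 15 ∣ k and 9 ∣ k. Any common multiple of 15 and 9 is a multiple of their lcm; here lcm(15, 9) = 15·9/gcd(15, 9) = 135/3 = 45, so 45 ∣ k.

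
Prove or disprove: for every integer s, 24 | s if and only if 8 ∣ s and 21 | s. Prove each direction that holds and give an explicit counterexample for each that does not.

(⟹) This fails: take s = 24. Certainly 24 ∣ 24, but 21 ∤ 24.

(⟸) Suppose 8 ∣ s and 21 ∣ s. Any common multiple of 8 and 21 is a multiple of their lcm; here gcd(8, 21) = 1, so lcm(8, 21) = 8·21 = 168, so 168 ∣ s. Since 24 ∣ 168, it follows that 24 ∣ s.

Only the converse holds.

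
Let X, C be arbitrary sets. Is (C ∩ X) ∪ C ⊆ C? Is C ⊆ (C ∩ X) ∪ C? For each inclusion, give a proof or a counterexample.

Both inclusions hold.

(⊆) Let x ∈ (C ∩ X) ∪ C. Then either x ∈ C and x ∉ X; or x ∈ X ∩ C. In each case x ∈ C, so (C ∩ X) ∪ C ⊆ C.

(⊇) Let x ∈ C. Then either x ∈ C and x ∉ X; or x ∈ X ∩ C. In each case x ∈ (C ∩ X) ∪ C, so C ⊆ (C ∩ X) ∪ C.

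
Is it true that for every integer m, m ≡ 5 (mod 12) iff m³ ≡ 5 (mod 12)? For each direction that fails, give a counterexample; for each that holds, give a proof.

Equivalent; both directions hold.

[⇐] Suppose m³ ≡ 5 (mod 12). The only residue r in {0, …, 11} with r³ ≡ 5 (mod 12) is r = 5, so m ≡ 5 (mod 12).

[⇒] Suppose m ≡ 5 (mod 12). Write m = 12j + 5. Then (12j + 5)³ = 1728j³ + 2160j² + 900j + 125 = 12(144j³ + 180j² + 75j + 10) + 5, so m³ ≡ 5 (mod 12).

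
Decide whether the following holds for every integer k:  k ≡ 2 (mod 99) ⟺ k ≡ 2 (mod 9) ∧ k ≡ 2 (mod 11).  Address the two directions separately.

Both directions hold; the statement is true.

(⟸) If k ≡ 2 (mod 9) and k ≡ 2 (mod 11), then by the Chinese remainder theorem k ≡ 2 (mod 99). This is exactly k ≡ 2 (mod 99).

(⟹) Suppose k ≡ 2 (mod 99); write k = 99j + 2. Since 9 ∣ 99, reducing mod 9 gives k ≡ 2 (mod 9); since 11 ∣ 99, reducing mod 11 gives k ≡ 2 (mod 11).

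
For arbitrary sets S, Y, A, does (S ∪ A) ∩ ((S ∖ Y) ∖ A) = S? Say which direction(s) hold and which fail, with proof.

Forward inclusion. Let x ∈ (S ∪ A) ∩ ((S ∖ Y) ∖ A). Then x ∈ S and x ∉ Y, A, from which x ∈ S.

Reverse inclusion. This inclusion fails. Take S = {1}, Y = {1}, A = ∅; then 1 ∈ S but 1 ∉ (S ∪ A) ∩ ((S ∖ Y) ∖ A).

Only the forward inclusion holds.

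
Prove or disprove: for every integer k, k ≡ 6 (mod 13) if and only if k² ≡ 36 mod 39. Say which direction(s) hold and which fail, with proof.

(⇒) fails and (⇐) fails.

(→) This fails: take k = 19. Then 19 ≡ 6 (mod 13), but 19² = 361 ≡ 10 (mod 39), not 36.

(←) This fails: take k = 33. Then 33² = 1089 ≡ 36 (mod 39), yet 33 ≡ 7 (mod 13), not 6.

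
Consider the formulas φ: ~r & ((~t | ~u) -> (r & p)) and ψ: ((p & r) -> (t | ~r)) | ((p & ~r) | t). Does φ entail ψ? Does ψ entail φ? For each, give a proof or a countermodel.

(⇒) Assume the antecedent. If u is true, the antecedent forces (u = T, t = T, p = F, r = F) or (u = T, t = T, p = T, r = F), and the consequent holds there. If u is false, the antecedent cannot hold. Either way the consequent holds.

(⇐) This fails. Under u = F, t = F, p = F, r = F, the left side is false but the right side is true.

Not equivalent: only (⇒) holds.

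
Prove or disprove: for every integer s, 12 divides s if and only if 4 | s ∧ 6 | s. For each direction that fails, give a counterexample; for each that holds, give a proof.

(⇒) If 12 ∣ s, write s = 12q. Since 12 = 3·4, s = 4·(3q), so 4 ∣ s; and since 12 = 2·6, s = 6·(2q), so 6 ∣ s.

(⇐) Suppose 4 ∣ s and 6 ∣ s. Any common multiple of 4 and 6 is a multiple of their lcm; here lcm(4, 6) = 4·6/gcd(4, 6) = 24/2 = 12, so 12 ∣ s.

Both directions hold.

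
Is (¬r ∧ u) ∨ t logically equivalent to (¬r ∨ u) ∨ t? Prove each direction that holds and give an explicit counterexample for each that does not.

[⇒] Assume the antecedent. If r is true, the antecedent forces (r = T, u = F, t = T) or (r = T, u = T, t = T), and (¬r ∨ u) ∨ t holds there. If r is false, (¬r ∨ u) ∨ t reduces to true regardless of the other variables. Either way (¬r ∨ u) ∨ t holds.

[⇐] This fails. Under r = F, u = F, t = F, the left side is false but the right side is true.

Only the forward direction holds.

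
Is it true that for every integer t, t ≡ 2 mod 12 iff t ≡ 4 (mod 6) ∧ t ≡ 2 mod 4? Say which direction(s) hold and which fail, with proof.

Neither direction holds.

Forward direction. This fails: t = 2 gives 2 ≡ 2 (mod 12) but 2 ≡ 2 (mod 6), so the conjunction on the right does not hold.

Converse. This fails: t = 10 satisfies both congruences on the right (10 ≡ 4 mod 6 and 10 ≡ 2 mod 4) yet 10 ≡ 10 (mod 12), not 2.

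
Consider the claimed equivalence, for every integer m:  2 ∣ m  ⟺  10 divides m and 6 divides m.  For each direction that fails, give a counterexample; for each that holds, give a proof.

(→) This fails: take m = 2. Certainly 2 ∣ 2, but 10 ∤ 2.

(←) Suppose 10 ∣ m and 6 ∣ m. Any common multiple of 10 and 6 is a multiple of their lcm; here lcm(10, 6) = 10·6/gcd(10, 6) = 60/2 = 30, so 30 ∣ m. Since 2 ∣ 30, it follows that 2 ∣ m.

(⇒) fails; (⇐) holds.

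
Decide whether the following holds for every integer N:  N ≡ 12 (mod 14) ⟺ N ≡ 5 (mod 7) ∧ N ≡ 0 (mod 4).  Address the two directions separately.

(⇒) This fails: N = 26 gives 26 ≡ 12 (mod 14) but 26 ≡ 2 (mod 4), so the conjunction on the right does not hold.

(⇐) Conversely, if N ≡ 5 (mod 7) and N ≡ 0 (mod 4), then by the Chinese remainder theorem N ≡ 12 (mod 28). Since 12 ≡ 12 (mod 14) and 14 ∣ 28, we get N ≡ 12 (mod 14).

(⇒) fails; (⇐) holds.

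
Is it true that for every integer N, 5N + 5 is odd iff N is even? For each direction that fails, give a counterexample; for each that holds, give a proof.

(⟸) Suppose N is even; write N = 2j. Then 5N + 5 = 5·(2j) + 5 = 2·5j + 5, which is odd.

(⟹) Suppose 5N + 5 is odd. Since 5 is odd, 5N and N have the same parity, so 5N + 5 ≡ N + 5 (mod 2). As 5 is odd, 5N + 5 is odd exactly when N is even. Thus N is even.

Both directions hold; the statement is true.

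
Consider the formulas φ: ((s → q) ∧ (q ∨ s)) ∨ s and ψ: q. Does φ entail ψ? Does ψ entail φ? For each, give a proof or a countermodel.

(⇒) This fails. Under q = F, s = T, the left side is true but the right side is false.

(⇐) Assume the antecedent. If q is true, ((s → q) ∧ (q ∨ s)) ∨ s reduces to true regardless of the other variables. If q is false, the antecedent cannot hold. Either way ((s → q) ∧ (q ∨ s)) ∨ s holds.

The forward direction fails; the converse holds.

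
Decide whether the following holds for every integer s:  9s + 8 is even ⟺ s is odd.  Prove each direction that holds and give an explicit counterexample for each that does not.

(⇒) This fails: s = 4 gives 9s + 8 = 44, which is even, but 4 is even, not odd.

(⇐) This also fails: s = 3 is odd, but 9s + 8 = 35 is odd, not even.

Neither direction holds.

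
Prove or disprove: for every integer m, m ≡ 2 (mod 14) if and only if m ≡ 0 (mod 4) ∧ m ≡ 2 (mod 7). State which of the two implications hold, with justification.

(⟹) This fails: m = 2 gives 2 ≡ 2 (mod 14) but 2 ≡ 2 (mod 4), so the conjunction on the right does not hold.

(⟸) Conversely, if m ≡ 0 (mod 4) and m ≡ 2 (mod 7), then by the Chinese remainder theorem m ≡ 16 (mod 28). Since 16 ≡ 2 (mod 14) and 14 ∣ 28, we get m ≡ 2 (mod 14).

(⇒) fails; (⇐) holds.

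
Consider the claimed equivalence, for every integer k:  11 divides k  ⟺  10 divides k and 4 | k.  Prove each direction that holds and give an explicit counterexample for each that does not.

Forward direction. This fails: take k = 11. Certainly 11 ∣ 11, but 10 ∤ 11.

Converse. This fails: take k = 20. Both 10 ∣ 20 and 4 ∣ 20, yet 20 is not a multiple of 11 (since 20 = 1·11 + 9), so 11 ∤ 20.

Neither direction holds.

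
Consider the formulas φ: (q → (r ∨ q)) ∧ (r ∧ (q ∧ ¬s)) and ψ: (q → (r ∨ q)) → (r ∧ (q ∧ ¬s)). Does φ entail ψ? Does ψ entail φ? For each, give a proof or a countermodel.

(⇒) Assume the antecedent. If r is true, the antecedent forces (r = T, s = F, q = T), and (q → (r ∨ q)) → (r ∧ (q ∧ ¬s)) holds there. If r is false, the antecedent cannot hold. Either way (q → (r ∨ q)) → (r ∧ (q ∧ ¬s)) holds.

(⇐) Assume the antecedent. If r is true, the antecedent forces (r = T, s = F, q = T), and (q → (r ∨ q)) ∧ (r ∧ (q ∧ ¬s)) holds there. If r is false, the antecedent cannot hold. Either way (q → (r ∨ q)) ∧ (r ∧ (q ∧ ¬s)) holds.

Both implications hold.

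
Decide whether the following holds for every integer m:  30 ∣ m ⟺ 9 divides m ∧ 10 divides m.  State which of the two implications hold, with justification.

Not equivalent: only (⇐) holds.

(⟸) Suppose 9 ∣ m and 10 ∣ m. Any common multiple of 9 and 10 is a multiple of their lcm; here gcd(9, 10) = 1, so lcm(9, 10) = 9·10 = 90, so 90 ∣ m. Since 30 ∣ 90, it follows that 30 ∣ m.

(⟹) This fails: take m = 30. Certainly 30 ∣ 30, but 9 ∤ 30.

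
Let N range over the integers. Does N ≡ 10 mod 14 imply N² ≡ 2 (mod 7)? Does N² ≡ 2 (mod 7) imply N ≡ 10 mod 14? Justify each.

(⟹) Suppose N ≡ 10 (mod 14). Then N² ≡ 10² = 100 (mod 14), and since 7 ∣ 14, also N² ≡ 2 (mod 7).

(⟸) This fails: take N = 3. Then 3² = 9 ≡ 2 (mod 7), yet 3 ≡ 3 (mod 14), not 10.

(⇒) holds; (⇐) fails.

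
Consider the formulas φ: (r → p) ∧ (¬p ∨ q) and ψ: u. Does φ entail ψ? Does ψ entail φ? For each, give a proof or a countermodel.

Both directions fail.

(⟹) This fails. Under q = F, r = F, u = F, p = F, the left side is true but the right side is false.

(⟸) This fails. Under q = F, r = T, u = T, p = F, the left side is false but the right side is true.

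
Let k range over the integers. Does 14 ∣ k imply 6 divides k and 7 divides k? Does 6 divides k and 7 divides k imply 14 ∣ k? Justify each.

[⇒] This fails: take k = 14. Certainly 14 ∣ 14, but 6 ∤ 14.

[⇐] Suppose 6 ∣ k and 7 ∣ k. Any common multiple of 6 and 7 is a multiple of their lcm; here gcd(6, 7) = 1, so lcm(6, 7) = 6·7 = 42, so 42 ∣ k. Since 14 ∣ 42, it follows that 14 ∣ k.

The forward direction fails; the converse holds.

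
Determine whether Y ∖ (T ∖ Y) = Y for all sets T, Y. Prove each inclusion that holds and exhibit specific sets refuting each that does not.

Reverse inclusion. Let x ∈ Y. Then either x ∈ Y and x ∉ T; or x ∈ T ∩ Y. In each case x ∈ Y ∖ (T ∖ Y), so Y ⊆ Y ∖ (T ∖ Y).

Forward inclusion. Let x ∈ Y ∖ (T ∖ Y). Then either x ∈ Y and x ∉ T; or x ∈ T ∩ Y. In each case x ∈ Y, so Y ∖ (T ∖ Y) ⊆ Y.

Both inclusions hold.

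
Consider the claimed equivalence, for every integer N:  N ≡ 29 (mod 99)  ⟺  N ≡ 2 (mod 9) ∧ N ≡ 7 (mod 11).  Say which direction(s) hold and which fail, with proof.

Both directions hold; the statement is true.

(←) If N ≡ 2 (mod 9) and N ≡ 7 (mod 11), then by the Chinese remainder theorem N ≡ 29 (mod 99). This is exactly N ≡ 29 (mod 99).

(→) Suppose N ≡ 29 (mod 99); write N = 99j + 29. Since 9 ∣ 99, reducing mod 9 gives N ≡ 29 ≡ 2 (mod 9); since 11 ∣ 99, reducing mod 11 gives N ≡ 29 ≡ 7 (mod 11).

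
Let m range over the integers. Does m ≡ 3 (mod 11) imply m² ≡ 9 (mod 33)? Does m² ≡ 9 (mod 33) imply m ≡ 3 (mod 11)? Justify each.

Neither direction holds.

Forward direction. This fails: take m = 14. Then 14 ≡ 3 (mod 11), but 14² = 196 ≡ 31 (mod 33), not 9.

Converse. This fails: take m = 30. Then 30² = 900 ≡ 9 (mod 33), yet 30 ≡ 8 (mod 11), not 3.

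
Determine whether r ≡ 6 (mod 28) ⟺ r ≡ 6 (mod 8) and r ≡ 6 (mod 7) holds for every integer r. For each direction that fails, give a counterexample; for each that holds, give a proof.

[⇒] This fails: r = 34 gives 34 ≡ 6 (mod 28) but 34 ≡ 2 (mod 8), so the conjunction on the right does not hold.

[⇐] Conversely, if r ≡ 6 (mod 8) and r ≡ 6 (mod 7), then by the Chinese remainder theorem r ≡ 6 (mod 56). Since 6 ≡ 6 (mod 28) and 28 ∣ 56, we get r ≡ 6 (mod 28).

Only the converse holds.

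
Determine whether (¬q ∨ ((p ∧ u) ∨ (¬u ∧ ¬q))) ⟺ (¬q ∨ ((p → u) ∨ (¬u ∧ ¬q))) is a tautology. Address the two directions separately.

[⇐] This fails. Under u = F, q = T, p = F, the left side is false but the right side is true.

[⇒] Assume the antecedent. If u is true, ¬q ∨ ((p → u) ∨ (¬u ∧ ¬q)) reduces to true regardless of the other variables. If u is false, the antecedent forces (u = F, q = F, p = F) or (u = F, q = F, p = T), and ¬q ∨ ((p → u) ∨ (¬u ∧ ¬q)) holds there. Either way ¬q ∨ ((p → u) ∨ (¬u ∧ ¬q)) holds.

The forward direction holds; the converse fails.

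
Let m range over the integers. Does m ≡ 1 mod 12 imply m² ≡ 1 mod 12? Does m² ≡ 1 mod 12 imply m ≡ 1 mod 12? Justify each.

(→) Suppose m ≡ 1 mod 12. Write m = 12j + 1. Then (12j + 1)² = 144j² + 24j + 1 = 12(12j² + 2j) + 1, so m² ≡ 1 (mod 12).

(←) This fails: take m = 5. Then 5² = 25 ≡ 1 (mod 12), yet 5 ≡ 5 (mod 12), not 1.

Only the forward implication holds.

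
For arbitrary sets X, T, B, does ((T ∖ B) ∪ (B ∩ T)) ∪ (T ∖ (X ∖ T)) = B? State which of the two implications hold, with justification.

(⟹) This inclusion fails. Take X = ∅, T = {1}, B = ∅; then 1 ∈ ((T ∖ B) ∪ (B ∩ T)) ∪ (T ∖ (X ∖ T)) but 1 ∉ B.

(⟸) This inclusion fails. Take X = ∅, T = ∅, B = {1}; then 1 ∈ B but 1 ∉ ((T ∖ B) ∪ (B ∩ T)) ∪ (T ∖ (X ∖ T)).

Neither inclusion holds.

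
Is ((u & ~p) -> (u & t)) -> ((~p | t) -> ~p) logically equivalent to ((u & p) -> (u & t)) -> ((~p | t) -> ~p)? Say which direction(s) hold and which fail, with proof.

Both directions hold; the statement is true.

(⇒) Assume the antecedent. If p is true, the antecedent forces (p = T, u = F, t = F) or (p = T, u = T, t = F), and the consequent holds there. If p is false, the consequent reduces to true regardless of the other variables. Either way the consequent holds.

(⇐) Assume the antecedent. If p is true, the antecedent forces (p = T, u = F, t = F) or (p = T, u = T, t = F), and the consequent holds there. If p is false, the consequent reduces to true regardless of the other variables. Either way the consequent holds.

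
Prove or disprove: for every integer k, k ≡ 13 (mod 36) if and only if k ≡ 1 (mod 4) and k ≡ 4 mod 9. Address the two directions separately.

Equivalent; both directions hold.

[⇒] Suppose k ≡ 13 (mod 36); write k = 36j + 13. Since 4 ∣ 36, reducing mod 4 gives k ≡ 13 ≡ 1 (mod 4); since 9 ∣ 36, reducing mod 9 gives k ≡ 13 ≡ 4 (mod 9).

[⇐] Conversely, if k ≡ 1 (mod 4) and k ≡ 4 (mod 9), then by the Chinese remainder theorem k ≡ 13 (mod 36). This is exactly k ≡ 13 (mod 36).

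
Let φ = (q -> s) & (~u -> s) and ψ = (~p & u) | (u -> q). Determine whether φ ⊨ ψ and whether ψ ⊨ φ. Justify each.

[⇒] This fails. Under s = F, q = F, p = T, u = T, the left side is true but the right side is false.

[⇐] This fails. Under s = F, q = F, p = F, u = F, the left side is false but the right side is true.

Neither implication holds.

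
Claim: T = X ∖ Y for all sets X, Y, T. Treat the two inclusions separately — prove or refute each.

Both inclusions fail.

(⊆) This inclusion fails. Take X = ∅, Y = ∅, T = {1}; then 1 ∈ T but 1 ∉ X ∖ Y.

(⊇) This inclusion fails. Take X = {1}, Y = ∅, T = ∅; then 1 ∈ X ∖ Y but 1 ∉ T.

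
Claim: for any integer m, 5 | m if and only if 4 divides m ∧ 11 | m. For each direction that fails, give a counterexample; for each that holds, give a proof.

Forward direction. This fails: take m = 5. Certainly 5 ∣ 5, but 4 ∤ 5.

Converse. This fails: take m = 44. Both 4 ∣ 44 and 11 ∣ 44, yet 44 is not a multiple of 5 (since 44 = 8·5 + 4), so 5 ∤ 44.

(⇒) fails and (⇐) fails.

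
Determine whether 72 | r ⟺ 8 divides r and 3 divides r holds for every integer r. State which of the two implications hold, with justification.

(⇒) holds; (⇐) fails.

(⟹) If 72 ∣ r, write r = 72q. Since 72 = 9·8, r = 8·(9q), so 8 ∣ r; and since 72 = 24·3, r = 3·(24q), so 3 ∣ r.

(⟸) This fails: take r = 24. Both 8 ∣ 24 and 3 ∣ 24, yet 24 is not a multiple of 72 (since 24 = 0·72 + 24), so 72 ∤ 24.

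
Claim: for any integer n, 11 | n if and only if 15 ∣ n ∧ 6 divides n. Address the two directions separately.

(⟹) This fails: take n = 11. Certainly 11 ∣ 11, but 15 ∤ 11.

(⟸) This fails: take n = 30. Both 15 ∣ 30 and 6 ∣ 30, yet 30 is not a multiple of 11 (since 30 = 2·11 + 8), so 11 ∤ 30.

Neither implication holds.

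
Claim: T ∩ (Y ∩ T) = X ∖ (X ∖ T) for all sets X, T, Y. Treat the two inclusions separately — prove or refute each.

Both inclusions fail.

(⟹) This inclusion fails. Take X = ∅, T = {1}, Y = {1}; then 1 ∈ T ∩ (Y ∩ T) but 1 ∉ X ∖ (X ∖ T).

(⟸) This inclusion fails. Take X = {1}, T = {1}, Y = ∅; then 1 ∈ X ∖ (X ∖ T) but 1 ∉ T ∩ (Y ∩ T).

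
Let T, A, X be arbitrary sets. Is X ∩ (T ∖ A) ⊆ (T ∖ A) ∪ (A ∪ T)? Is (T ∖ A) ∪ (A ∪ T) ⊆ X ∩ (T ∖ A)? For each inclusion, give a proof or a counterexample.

(⟹) Let x ∈ X ∩ (T ∖ A). Then x ∈ T ∩ X and x ∉ A, from which x ∈ (T ∖ A) ∪ (A ∪ T).

(⟸) This inclusion fails. Take T = {1}, A = ∅, X = ∅; then 1 ∈ (T ∖ A) ∪ (A ∪ T) but 1 ∉ X ∩ (T ∖ A).

(⊆) holds; (⊇) fails.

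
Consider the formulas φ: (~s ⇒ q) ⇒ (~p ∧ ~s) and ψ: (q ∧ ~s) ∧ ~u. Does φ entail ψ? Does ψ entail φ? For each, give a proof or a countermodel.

[⇒] This fails. Under s = F, u = F, q = F, p = F, the left side is true but the right side is false.

[⇐] This fails. Under s = F, u = F, q = T, p = T, the left side is false but the right side is true.

Neither direction holds.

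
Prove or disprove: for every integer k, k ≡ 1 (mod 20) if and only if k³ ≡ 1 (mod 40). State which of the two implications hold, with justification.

Converse. The residues r modulo 40 with r³ ≡ 1 (mod 40) are exactly {1}, and each is ≡ 1 (mod 20).

Forward direction. This fails: take k = 21. Then 21 ≡ 1 (mod 20), but 21³ = 9261 ≡ 21 (mod 40), not 1.

Only the reverse direction holds.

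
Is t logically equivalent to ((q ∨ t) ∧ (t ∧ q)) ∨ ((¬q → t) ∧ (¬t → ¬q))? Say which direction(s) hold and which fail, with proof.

(→) Assume the antecedent. If q is true, the antecedent forces (q = T, t = T), and the consequent holds there. If q is false, the antecedent forces (q = F, t = T), and the consequent holds there. Either way the consequent holds.

(←) Assume the antecedent. If q is true, the antecedent forces (q = T, t = T), and t holds there. If q is false, the antecedent forces (q = F, t = T), and t holds there. Either way t holds.

Equivalent; both directions hold.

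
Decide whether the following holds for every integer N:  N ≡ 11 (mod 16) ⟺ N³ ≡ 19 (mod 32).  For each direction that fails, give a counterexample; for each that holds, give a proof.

(⇒) This fails: take N = 27. Then 27 ≡ 11 (mod 16), but 27³ = 19683 ≡ 3 (mod 32), not 19.

(⇐) Conversely, the residues r modulo 32 with r³ ≡ 19 (mod 32) are exactly {11}, and each is ≡ 11 (mod 16).

Only the converse holds.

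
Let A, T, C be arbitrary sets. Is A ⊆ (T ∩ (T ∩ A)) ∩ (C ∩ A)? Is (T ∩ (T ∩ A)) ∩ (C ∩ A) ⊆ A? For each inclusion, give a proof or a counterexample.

(⟹) This inclusion fails. Take A = {1}, T = ∅, C = ∅; then 1 ∈ A but 1 ∉ (T ∩ (T ∩ A)) ∩ (C ∩ A).

(⟸) Let x ∈ (T ∩ (T ∩ A)) ∩ (C ∩ A). Then x ∈ A ∩ T ∩ C, from which x ∈ A.

The sets are not equal: only the reverse inclusion holds.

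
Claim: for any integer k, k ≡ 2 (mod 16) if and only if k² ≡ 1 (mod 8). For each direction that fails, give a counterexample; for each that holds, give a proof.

(⇒) fails and (⇐) fails.

Forward direction. This fails: take k = 2. Then 2 ≡ 2 (mod 16), but 2² = 4 ≡ 4 (mod 8), not 1.

Converse. This fails: take k = 1. Then 1² = 1 ≡ 1 (mod 8), yet 1 ≡ 1 (mod 16), not 2.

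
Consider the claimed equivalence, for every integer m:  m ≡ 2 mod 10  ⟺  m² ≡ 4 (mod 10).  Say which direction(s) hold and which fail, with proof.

Converse. This fails: take m = 8. Then 8² = 64 ≡ 4 (mod 10), yet 8 ≡ 8 (mod 10), not 2.

Forward direction. Suppose m ≡ 2 mod 10. Write m = 10j + 2. Then (10j + 2)² = 100j² + 40j + 4 = 10(10j² + 4j) + 4, so m² ≡ 4 (mod 10).

Only the forward implication holds.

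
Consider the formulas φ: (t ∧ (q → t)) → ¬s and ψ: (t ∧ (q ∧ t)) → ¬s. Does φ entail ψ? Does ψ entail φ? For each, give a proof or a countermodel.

(⟹) Assume the antecedent. If t is true, the antecedent forces (t = T, q = F, s = F) or (t = T, q = T, s = F), and (t ∧ (q ∧ t)) → ¬s holds there. If t is false, (t ∧ (q ∧ t)) → ¬s reduces to true regardless of the other variables. Either way (t ∧ (q ∧ t)) → ¬s holds.

(⟸) This fails. Under t = T, q = F, s = T, the left side is false but the right side is true.

The forward direction holds; the converse fails.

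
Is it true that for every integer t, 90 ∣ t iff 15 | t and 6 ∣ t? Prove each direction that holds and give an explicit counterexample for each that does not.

(⇒) holds; (⇐) fails.

Converse. This fails: take t = 30. Both 15 ∣ 30 and 6 ∣ 30, yet 30 is not a multiple of 90 (since 30 = 0·90 + 30), so 90 ∤ 30.

Forward direction. If 90 ∣ t, write t = 90q. Since 90 = 6·15, t = 15·(6q), so 15 ∣ t; and since 90 = 15·6, t = 6·(15q), so 6 ∣ t.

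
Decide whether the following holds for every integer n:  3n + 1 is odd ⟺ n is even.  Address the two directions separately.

The biconditional holds.

(←) Suppose n is even; write n = 2j. Then 3n + 1 = 3·(2j) + 1 = 2·3j + 1, which is odd.

(→) Suppose 3n + 1 is odd. Since 3 is odd, 3n and n have the same parity, so 3n + 1 ≡ n + 1 (mod 2). As 1 is odd, 3n + 1 is odd exactly when n is even. Thus n is even.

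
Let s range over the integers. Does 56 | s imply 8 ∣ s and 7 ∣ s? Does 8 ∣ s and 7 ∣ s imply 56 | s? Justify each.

[⇒] If 56 ∣ s, write s = 56q. Since 56 = 7·8, s = 8·(7q), so 8 ∣ s; and since 56 = 8·7, s = 7·(8q), so 7 ∣ s.

[⇐] Suppose 8 ∣ s and 7 ∣ s. Any common multiple of 8 and 7 is a multiple of their lcm; here gcd(8, 7) = 1, so lcm(8, 7) = 8·7 = 56, so 56 ∣ s.

Both implications hold.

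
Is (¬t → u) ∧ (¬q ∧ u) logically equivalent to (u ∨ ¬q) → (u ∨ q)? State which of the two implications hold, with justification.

[⇒] Assume the antecedent. If q is true, the antecedent cannot hold. If q is false, the antecedent forces (q = F, t = F, u = T) or (q = F, t = T, u = T), and (u ∨ ¬q) → (u ∨ q) holds there. Either way (u ∨ ¬q) → (u ∨ q) holds.

[⇐] This fails. Under q = T, t = F, u = F, the left side is false but the right side is true.

Only the forward implication holds.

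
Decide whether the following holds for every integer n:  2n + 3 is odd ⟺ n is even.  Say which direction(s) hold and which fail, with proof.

(⟹) This fails: take n = 5. Then 2n + 3 = 13, which is odd, yet n = 5 is odd, not even.

(⟸) Suppose n is even. Since 2 is even, 2n is even for every n, so 2n + 3 has the same parity as 3, which is odd. Hence 2n + 3 is odd.

Only the reverse direction holds.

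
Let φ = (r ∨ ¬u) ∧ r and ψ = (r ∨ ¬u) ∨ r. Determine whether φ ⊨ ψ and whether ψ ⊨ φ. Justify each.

Only the forward implication holds.

(⇒) Assume the antecedent. If u is true, the antecedent forces (u = T, r = T), and (r ∨ ¬u) ∨ r holds there. If u is false, (r ∨ ¬u) ∨ r reduces to true regardless of the other variables. Either way (r ∨ ¬u) ∨ r holds.

(⇐) This fails. Under u = F, r = F, the left side is false but the right side is true.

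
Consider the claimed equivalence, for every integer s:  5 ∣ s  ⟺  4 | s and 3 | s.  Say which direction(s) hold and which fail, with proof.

[⇒] This fails: take s = 5. Certainly 5 ∣ 5, but 4 ∤ 5.

[⇐] This fails: take s = 12. Both 4 ∣ 12 and 3 ∣ 12, yet 12 is not a multiple of 5 (since 12 = 2·5 + 2), so 5 ∤ 12.

Neither direction holds.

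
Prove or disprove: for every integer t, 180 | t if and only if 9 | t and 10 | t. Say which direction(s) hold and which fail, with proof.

Only the forward direction holds.

(⇒) If 180 ∣ t, write t = 180q. Since 180 = 20·9, t = 9·(20q), so 9 ∣ t; and since 180 = 18·10, t = 10·(18q), so 10 ∣ t.

(⇐) This fails: take t = 90. Both 9 ∣ 90 and 10 ∣ 90, yet 90 is not a multiple of 180 (since 90 = 0·180 + 90), so 180 ∤ 90.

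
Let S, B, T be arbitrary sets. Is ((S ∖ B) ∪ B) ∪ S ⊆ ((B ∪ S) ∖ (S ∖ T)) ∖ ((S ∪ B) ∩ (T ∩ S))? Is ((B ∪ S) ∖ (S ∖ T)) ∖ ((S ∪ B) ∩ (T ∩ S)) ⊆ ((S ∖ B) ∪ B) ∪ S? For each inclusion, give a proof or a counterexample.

(⊆) fails; (⊇) holds.

(⊇) Let x ∈ ((B ∪ S) ∖ (S ∖ T)) ∖ ((S ∪ B) ∩ (T ∩ S)). Then either x ∈ B and x ∉ S, T; or x ∈ B ∩ T and x ∉ S. In each case x ∈ ((S ∖ B) ∪ B) ∪ S, so ((B ∪ S) ∖ (S ∖ T)) ∖ ((S ∪ B) ∩ (T ∩ S)) ⊆ ((S ∖ B) ∪ B) ∪ S.

(⊆) This inclusion fails. Take S = {1}, B = ∅, T = ∅; then 1 ∈ ((S ∖ B) ∪ B) ∪ S but 1 ∉ ((B ∪ S) ∖ (S ∖ T)) ∖ ((S ∪ B) ∩ (T ∩ S)).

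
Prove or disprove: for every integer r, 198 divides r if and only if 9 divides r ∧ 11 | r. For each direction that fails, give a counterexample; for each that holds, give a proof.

Only the forward direction holds.

Forward direction. If 198 ∣ r, write r = 198q. Since 198 = 22·9, r = 9·(22q), so 9 ∣ r; and since 198 = 18·11, r = 11·(18q), so 11 ∣ r.

Converse. This fails: take r = 99. Both 9 ∣ 99 and 11 ∣ 99, yet 99 is not a multiple of 198 (since 99 = 0·198 + 99), so 198 ∤ 99.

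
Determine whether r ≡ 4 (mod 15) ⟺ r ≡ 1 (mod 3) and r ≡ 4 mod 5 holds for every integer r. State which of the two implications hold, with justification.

(→) Suppose r ≡ 4 (mod 15); write r = 15j + 4. Since 3 ∣ 15, reducing mod 3 gives r ≡ 4 ≡ 1 (mod 3); since 5 ∣ 15, reducing mod 5 gives r ≡ 4 (mod 5).

(←) Conversely, if r ≡ 1 (mod 3) and r ≡ 4 (mod 5), then by the Chinese remainder theorem r ≡ 4 (mod 15). This is exactly r ≡ 4 (mod 15).

Both implications hold.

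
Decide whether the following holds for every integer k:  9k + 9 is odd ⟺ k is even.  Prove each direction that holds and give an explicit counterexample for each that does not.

Equivalent; both directions hold.

(⇒) Suppose 9k + 9 is odd. Since 9 is odd, 9k and k have the same parity, so 9k + 9 ≡ k + 9 (mod 2). As 9 is odd, 9k + 9 is odd exactly when k is even. Thus k is even.

(⇐) Conversely, suppose k is even; write k = 2j. Then 9k + 9 = 9·(2j) + 9 = 2·9j + 9, which is odd.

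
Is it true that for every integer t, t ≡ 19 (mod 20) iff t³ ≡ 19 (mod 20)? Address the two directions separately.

Equivalent; both directions hold.

[⇐] Suppose t³ ≡ 19 (mod 20). The only residue r in {0, …, 19} with r³ ≡ 19 (mod 20) is r = 19, so t ≡ 19 (mod 20).

[⇒] Suppose t ≡ 19 (mod 20). Write t = 20j + 19. Then (20j + 19)³ = 8000j³ + 22800j² + 21660j + 6859 = 20(400j³ + 1140j² + 1083j + 342) + 19, so t³ ≡ 19 (mod 20).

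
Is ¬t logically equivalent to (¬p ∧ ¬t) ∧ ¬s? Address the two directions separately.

(⇒) This fails. Under t = F, p = T, s = F, the left side is true but the right side is false.

(⇐) Assume the antecedent. If t is true, the antecedent cannot hold. If t is false, ¬t reduces to true regardless of the other variables. Either way ¬t holds.

(⇒) fails; (⇐) holds.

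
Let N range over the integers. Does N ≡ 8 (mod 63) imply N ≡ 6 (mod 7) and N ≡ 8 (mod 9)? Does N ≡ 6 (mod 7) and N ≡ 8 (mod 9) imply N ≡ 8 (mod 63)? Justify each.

(→) This fails: N = 8 gives 8 ≡ 8 (mod 63) but 8 ≡ 1 (mod 7), so the conjunction on the right does not hold.

(←) This fails: N = 62 satisfies both congruences on the right (62 ≡ 6 mod 7 and 62 ≡ 8 mod 9) yet 62 ≡ 62 (mod 63), not 8.

Neither implication holds.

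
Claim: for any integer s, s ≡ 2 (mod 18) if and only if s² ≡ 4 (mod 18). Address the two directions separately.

Only the forward implication holds.

(⇒) Suppose s ≡ 2 (mod 18). Write s = 18j + 2. Then (18j + 2)² = 324j² + 72j + 4 = 18(18j² + 4j) + 4, so s² ≡ 4 (mod 18).

(⇐) This fails: take s = 16. Then 16² = 256 ≡ 4 (mod 18), yet 16 ≡ 16 (mod 18), not 2.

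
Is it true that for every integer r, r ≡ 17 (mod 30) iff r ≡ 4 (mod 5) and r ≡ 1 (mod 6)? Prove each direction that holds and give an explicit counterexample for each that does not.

Both directions fail.

(→) This fails: r = 17 gives 17 ≡ 17 (mod 30) but 17 ≡ 2 (mod 5), so the conjunction on the right does not hold.

(←) This fails: r = 19 satisfies both congruences on the right (19 ≡ 4 mod 5 and 19 ≡ 1 mod 6) yet 19 ≡ 19 (mod 30), not 17.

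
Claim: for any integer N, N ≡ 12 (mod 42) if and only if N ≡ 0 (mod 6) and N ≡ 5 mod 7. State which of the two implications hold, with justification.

Forward direction. Suppose N ≡ 12 (mod 42); write N = 42j + 12. Since 6 ∣ 42, reducing mod 6 gives N ≡ 12 ≡ 0 (mod 6); since 7 ∣ 42, reducing mod 7 gives N ≡ 12 ≡ 5 (mod 7).

Converse. If N ≡ 0 (mod 6) and N ≡ 5 (mod 7), then by the Chinese remainder theorem N ≡ 12 (mod 42). This is exactly N ≡ 12 (mod 42).

Both implications hold.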